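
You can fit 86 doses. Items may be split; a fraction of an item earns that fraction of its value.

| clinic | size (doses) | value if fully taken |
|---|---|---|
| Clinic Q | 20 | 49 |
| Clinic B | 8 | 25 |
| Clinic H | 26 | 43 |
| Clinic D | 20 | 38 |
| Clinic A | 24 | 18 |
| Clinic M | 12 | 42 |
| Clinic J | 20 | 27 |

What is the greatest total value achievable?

197

Rank by value-to-size ratio: Clinic M 42/12≈3.5, Clinic B 25/8≈3.12, Clinic Q 49/20≈2.45, Clinic D 38/20≈1.9, Clinic H 43/26≈1.65, Clinic J 27/20≈1.35, Clinic A 18/24≈0.75.
Clinic M: take in full, 12 doses for value 42 ; 74 left.
All 8 doses of Clinic B fit (value 25) ; 66 remain.
Clinic Q: take in full, 20 doses for value 49 ; 46 left.
Take all of Clinic D (20 doses, value 38) ; 26 doses left.
Take all of Clinic H (26 doses, value 43) ; 0 doses left.
Total value = 197.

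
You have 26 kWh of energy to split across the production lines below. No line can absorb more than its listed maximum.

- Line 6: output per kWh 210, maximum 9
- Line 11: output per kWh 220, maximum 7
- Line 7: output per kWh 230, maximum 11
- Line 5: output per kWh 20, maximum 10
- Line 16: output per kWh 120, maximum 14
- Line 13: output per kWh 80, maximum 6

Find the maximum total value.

5750

Rank by output per kWh: Line 7 230 > Line 11 220 > Line 6 210 > Line 16 120 > Line 13 80 > Line 5 20.
Line 7 takes 11 to reach its cap of 11 → 15 left.
Give Line 11 7 to hit its cap of 7 → 8 left.
Line 6 has room for 9 but only 8 remain, so it gets 8.
Total = 210×8 + 220×7 + 230×11 = 5750.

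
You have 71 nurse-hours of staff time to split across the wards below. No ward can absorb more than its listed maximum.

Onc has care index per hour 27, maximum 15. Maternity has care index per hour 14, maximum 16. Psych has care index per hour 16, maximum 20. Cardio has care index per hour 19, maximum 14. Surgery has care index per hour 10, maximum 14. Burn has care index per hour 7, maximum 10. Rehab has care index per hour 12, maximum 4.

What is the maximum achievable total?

1283

Order the wards by care index per hour: Onc 27 > Cardio 19 > Psych 16 > Maternity 14 > Rehab 12 > Surgery 10 > Burn 7.
Onc takes 15 to reach its cap of 15 — 56 left.
Cardio: +14 to 14 (cap) — 42 left.
Psych takes 20 to reach its cap of 20 — 22 left.
Maternity: +16 to 16 (cap) — 6 left.
Rehab takes 4 to reach its cap of 4 — 2 left.
Surgery has room for 14 but only 2 remain, so it gets 2.
Total = 27×15 + 14×16 + 16×20 + 19×14 + 10×2 + 12×4 = 1283.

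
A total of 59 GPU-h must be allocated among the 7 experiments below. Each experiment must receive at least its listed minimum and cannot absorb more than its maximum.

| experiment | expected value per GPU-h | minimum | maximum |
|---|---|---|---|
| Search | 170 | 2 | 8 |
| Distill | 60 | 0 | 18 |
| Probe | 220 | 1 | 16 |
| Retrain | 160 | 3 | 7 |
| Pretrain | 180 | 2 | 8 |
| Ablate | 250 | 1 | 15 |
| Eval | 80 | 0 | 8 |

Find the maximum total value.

11590

Meeting every minimum uses 2+0+1+3+2+1+0 = 9 GPU-h, leaving 50.
Order the experiments by expected value per GPU-h: Ablate 250 > Probe 220 > Pretrain 180 > Search 170 > Retrain 160 > Eval 80 > Distill 60.
Give Ablate 14 more to hit its cap of 15 → 36 left.
Probe takes 15 more to reach its cap of 16 → 21 left.
Pretrain takes 6 more to reach its cap of 8 → 15 left.
Search takes 6 more to reach its cap of 8 → 9 left.
Retrain takes 4 more to reach its cap of 7 → 5 left.
Eval has room for 8 more but only 5 remain, so it gets 5.
Total = 170×8 + 220×16 + 160×7 + 180×8 + 250×15 + 80×5 = 11590.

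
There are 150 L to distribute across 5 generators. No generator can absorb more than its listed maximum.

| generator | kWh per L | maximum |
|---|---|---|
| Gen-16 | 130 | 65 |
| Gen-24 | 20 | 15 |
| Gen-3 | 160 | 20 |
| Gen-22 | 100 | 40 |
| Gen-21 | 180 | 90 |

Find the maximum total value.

Rank by kWh per L: Gen-21 180 > Gen-3 160 > Gen-16 130 > Gen-22 100 > Gen-24 20.
Gen-21: +90 to 90 (cap) — 60 left.
Give Gen-3 20 to hit its cap of 20 — 40 left.
Gen-16 has room for 65 but only 40 remain, so it gets 40.
Total = 130×40 + 160×20 + 180×90 = 24600.

24600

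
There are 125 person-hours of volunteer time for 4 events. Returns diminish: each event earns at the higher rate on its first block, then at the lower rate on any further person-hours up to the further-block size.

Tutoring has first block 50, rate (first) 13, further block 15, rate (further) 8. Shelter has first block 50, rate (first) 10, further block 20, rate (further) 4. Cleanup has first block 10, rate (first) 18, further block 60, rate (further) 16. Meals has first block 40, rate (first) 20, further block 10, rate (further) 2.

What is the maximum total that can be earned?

Order all 8 blocks by rate: Meals/first 20 > Cleanup/first 18 > Cleanup/second 16 > Tutoring/first 13 > Shelter/first 10 > Tutoring/second 8 > Shelter/second 4 > Meals/second 2.
Meals first at 20: fill all 40 ; 85 left.
Cleanup/first (18): +10 ; 75 left.
Cleanup second at 16: fill all 60 ; 15 left.
Tutoring first at 13: only 15 left, fill 15.
Total = 20×40 + 18×10 + 16×60 + 13×15 = 2135.

2135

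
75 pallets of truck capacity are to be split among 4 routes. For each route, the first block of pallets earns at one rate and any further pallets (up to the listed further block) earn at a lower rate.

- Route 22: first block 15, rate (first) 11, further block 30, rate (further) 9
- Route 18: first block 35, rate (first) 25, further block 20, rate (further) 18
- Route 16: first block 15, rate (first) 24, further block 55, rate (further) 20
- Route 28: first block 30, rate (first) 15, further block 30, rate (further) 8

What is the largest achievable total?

1735

Rank every tier by rate: Route 18/tier1 25 > Route 16/tier1 24 > Route 16/tier2 20 > Route 18/tier2 18 > Route 28/tier1 15 > Route 22/tier1 11 > Route 22/tier2 9 > Route 28/tier2 8.
Fill Route 18 tier1 block (35 at 25) — 40 left.
Fill Route 16 tier1 block (15 at 24) — 25 left.
25 remain; put them into Route 16 tier2 at 20.
Total = 25×35 + 24×15 + 20×25 = 1735.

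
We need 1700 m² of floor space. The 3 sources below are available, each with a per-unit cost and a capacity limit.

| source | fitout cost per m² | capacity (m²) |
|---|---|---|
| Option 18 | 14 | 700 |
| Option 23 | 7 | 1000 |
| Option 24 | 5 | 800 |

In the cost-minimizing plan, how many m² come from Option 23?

900

Fill from the cheapest source first.
Option 24 (5): use full 800 — 900 m² to go.
Take 900 from Option 23 at 7 to finish.
Option 18: unused.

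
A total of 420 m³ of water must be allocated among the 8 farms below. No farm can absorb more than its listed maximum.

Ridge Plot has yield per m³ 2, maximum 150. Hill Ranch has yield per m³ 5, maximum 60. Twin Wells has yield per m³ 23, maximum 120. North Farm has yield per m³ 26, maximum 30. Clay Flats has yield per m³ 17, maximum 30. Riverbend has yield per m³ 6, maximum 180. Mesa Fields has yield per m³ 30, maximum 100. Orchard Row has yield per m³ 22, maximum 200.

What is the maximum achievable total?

10280

Order the farms by yield per m³: Mesa Fields 30 > North Farm 26 > Twin Wells 23 > Orchard Row 22 > Clay Flats 17 > Riverbend 6 > Hill Ranch 5 > Ridge Plot 2.
Mesa Fields: +100 to 100 (cap) ; 320 left.
Give North Farm 30 to hit its cap of 30 ; 290 left.
Twin Wells: +120 to 120 (cap) ; 170 left.
Orchard Row: +170 (room for 200) → 170. Pool exhausted.
Total = 23×120 + 26×30 + 30×100 + 22×170 = 10280.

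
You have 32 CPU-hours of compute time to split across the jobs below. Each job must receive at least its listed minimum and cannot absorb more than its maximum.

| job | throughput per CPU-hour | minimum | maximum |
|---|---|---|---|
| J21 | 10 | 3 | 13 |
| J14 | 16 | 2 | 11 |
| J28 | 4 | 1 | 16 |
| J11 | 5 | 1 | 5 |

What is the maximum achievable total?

343

Meeting every minimum uses 3+2+1+1 = 7 CPU-hours, leaving 25.
Highest throughput per CPU-hour first: J14 16 > J21 10 > J11 5 > J28 4.
J14: +9 to 11 (cap) — 16 left.
Give J21 10 more to hit its cap of 13 — 6 left.
J11 takes 4 more to reach its cap of 5 — 2 left.
J28 has room for 15 more but only 2 remain, so it gets 3.
Total = 10×13 + 16×11 + 4×3 + 5×5 = 343.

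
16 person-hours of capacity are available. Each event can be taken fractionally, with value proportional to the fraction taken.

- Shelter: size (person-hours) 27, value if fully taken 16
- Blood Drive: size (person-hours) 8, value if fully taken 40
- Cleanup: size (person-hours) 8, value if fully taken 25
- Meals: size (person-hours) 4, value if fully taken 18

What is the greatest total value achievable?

70.5

Rank by value-to-size ratio: Blood Drive 40/8≈5, Meals 18/4≈4.5, Cleanup 25/8≈3.12, Shelter 16/27≈0.593.
Blood Drive: take in full, 8 person-hours for value 40 — 8 left.
Meals: take in full, 4 person-hours for value 18 — 4 left.
Fill the last 4 person-hours with part of Cleanup: 4/8 of it earns 12.5.
Total value = 70.5.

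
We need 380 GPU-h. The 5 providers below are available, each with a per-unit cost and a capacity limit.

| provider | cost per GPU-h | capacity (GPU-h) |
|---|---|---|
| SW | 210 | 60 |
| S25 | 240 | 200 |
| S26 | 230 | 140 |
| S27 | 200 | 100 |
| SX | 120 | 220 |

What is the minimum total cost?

Cheapest first:
Take 220 from SX at 120 → need 160 more.
Take 100 from S27 at 200 → need 60 more.
SW (210): use full 60 → 0 GPU-h to go.
S26, S25: unused.
Cost = 220×120 + 100×200 + 60×210 = 59000.

59000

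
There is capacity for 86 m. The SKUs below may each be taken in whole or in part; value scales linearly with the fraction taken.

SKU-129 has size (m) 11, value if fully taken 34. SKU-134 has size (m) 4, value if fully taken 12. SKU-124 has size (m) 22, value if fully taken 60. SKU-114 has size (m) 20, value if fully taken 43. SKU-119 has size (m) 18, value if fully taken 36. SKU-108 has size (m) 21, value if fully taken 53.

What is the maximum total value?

218

Sort by value density: SKU-129 34/11≈3.09, SKU-134 12/4≈3, SKU-124 60/22≈2.73, SKU-108 53/21≈2.52, SKU-114 43/20≈2.15, SKU-119 36/18≈2.
All 11 m of SKU-129 fit (value 34) — 75 remain.
All 4 m of SKU-134 fit (value 12) — 71 remain.
All 22 m of SKU-124 fit (value 60) — 49 remain.
Take all of SKU-108 (21 m, value 53) — 28 m left.
Take all of SKU-114 (20 m, value 43) — 8 m left.
8 m left: a 8/18 share of SKU-119 gives 36×8/18 = 16.
Total value = 218.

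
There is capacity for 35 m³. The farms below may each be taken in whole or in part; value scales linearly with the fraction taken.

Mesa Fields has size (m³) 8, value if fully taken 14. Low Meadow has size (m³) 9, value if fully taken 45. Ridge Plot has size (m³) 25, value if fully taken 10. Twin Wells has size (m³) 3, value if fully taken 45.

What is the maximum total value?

110

Sort by value density: Twin Wells 45/3≈15, Low Meadow 45/9≈5, Mesa Fields 14/8≈1.75, Ridge Plot 10/25≈0.4.
All 3 m³ of Twin Wells fit (value 45) — 32 remain.
Take all of Low Meadow (9 m³, value 45) — 23 m³ left.
Take all of Mesa Fields (8 m³, value 14) — 15 m³ left.
Only 15 m³ remain; take 15/25 of Ridge Plot for value 10×15/25 = 6.
Total value = 110.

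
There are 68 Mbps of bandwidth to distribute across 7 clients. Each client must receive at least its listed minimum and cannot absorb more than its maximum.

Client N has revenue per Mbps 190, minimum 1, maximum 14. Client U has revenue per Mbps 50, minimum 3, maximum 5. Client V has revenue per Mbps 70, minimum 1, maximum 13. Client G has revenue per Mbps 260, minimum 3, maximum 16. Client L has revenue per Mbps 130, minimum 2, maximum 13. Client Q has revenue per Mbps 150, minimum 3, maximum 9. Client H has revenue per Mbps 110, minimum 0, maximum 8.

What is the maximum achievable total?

11240

Meeting every minimum uses 1+3+1+3+2+3+0 = 13 Mbps, leaving 55.
Rank by revenue per Mbps: Client G 260 > Client N 190 > Client Q 150 > Client L 130 > Client H 110 > Client V 70 > Client U 50.
Give Client G 13 more to hit its cap of 16 → 42 left.
Client N: +13 to 14 (cap) → 29 left.
Client Q: +6 to 9 (cap) → 23 left.
Client L takes 11 more to reach its cap of 13 → 12 left.
Give Client H 8 more to hit its cap of 8 → 4 left.
Only 4 left; Client V takes them to reach 5.
Total = 190×14 + 50×3 + 70×5 + 260×16 + 130×13 + 150×9 + 110×8 = 11240.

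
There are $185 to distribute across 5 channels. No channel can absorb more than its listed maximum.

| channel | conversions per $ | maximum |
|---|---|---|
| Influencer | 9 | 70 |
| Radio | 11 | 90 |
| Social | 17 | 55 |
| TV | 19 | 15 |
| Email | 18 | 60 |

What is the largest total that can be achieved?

Order the channels by conversions per $: TV 19 > Email 18 > Social 17 > Radio 11 > Influencer 9.
TV: +15 to 15 (cap) → 170 left.
Give Email 60 to hit its cap of 60 → 110 left.
Social takes 55 to reach its cap of 55 → 55 left.
Only 55 left; Radio takes them to reach 55.
Total = 11×55 + 17×55 + 19×15 + 18×60 = 2905.

2905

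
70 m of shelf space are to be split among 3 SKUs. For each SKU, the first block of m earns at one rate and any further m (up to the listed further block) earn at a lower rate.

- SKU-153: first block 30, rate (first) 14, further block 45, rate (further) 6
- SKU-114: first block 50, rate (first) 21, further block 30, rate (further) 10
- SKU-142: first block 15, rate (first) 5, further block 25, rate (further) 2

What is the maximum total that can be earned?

1330

Treat each block as its own option and order by rate: SKU-114/tier1 21 > SKU-153/tier1 14 > SKU-114/tier2 10 > SKU-153/tier2 6 > SKU-142/tier1 5 > SKU-142/tier2 2.
Fill SKU-114 tier1 block (50 at 21) — 20 left.
SKU-153/tier1: +20 of 30 at 14; pool empty.
Total = 21×50 + 14×20 = 1330.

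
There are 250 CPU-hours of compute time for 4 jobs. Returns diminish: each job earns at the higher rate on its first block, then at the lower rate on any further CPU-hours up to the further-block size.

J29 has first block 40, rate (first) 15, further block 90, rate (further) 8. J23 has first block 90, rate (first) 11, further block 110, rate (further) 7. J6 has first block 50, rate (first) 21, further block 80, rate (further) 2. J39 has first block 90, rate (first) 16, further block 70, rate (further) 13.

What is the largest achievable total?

4000

Order all 8 blocks by rate: J6/T1 21 > J39/T1 16 > J29/T1 15 > J39/T2 13 > J23/T1 11 > J29/T2 8 > J23/T2 7 > J6/T2 2.
J6 T1 at 21: fill all 50 — 200 left.
J39/T1 (16): +90 — 110 left.
Fill J29 T1 block (40 at 15) — 70 left.
J39 T2 at 13: fill all 70 — 0 left.
Total = 21×50 + 16×90 + 15×40 + 13×70 = 4000.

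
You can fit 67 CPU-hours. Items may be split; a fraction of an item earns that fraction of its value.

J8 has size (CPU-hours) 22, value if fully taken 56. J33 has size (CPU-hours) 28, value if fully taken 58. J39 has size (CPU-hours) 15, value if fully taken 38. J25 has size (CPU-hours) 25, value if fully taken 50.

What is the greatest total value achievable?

156

Rank by value-to-size ratio: J8 56/22≈2.55, J39 38/15≈2.53, J33 58/28≈2.07, J25 50/25≈2.
J8: take in full, 22 CPU-hours for value 56 ; 45 left.
All 15 CPU-hours of J39 fit (value 38) ; 30 remain.
Take all of J33 (28 CPU-hours, value 58) ; 2 CPU-hours left.
Only 2 CPU-hours remain; take 2/25 of J25 for value 50×2/25 = 4.
Total value = 156.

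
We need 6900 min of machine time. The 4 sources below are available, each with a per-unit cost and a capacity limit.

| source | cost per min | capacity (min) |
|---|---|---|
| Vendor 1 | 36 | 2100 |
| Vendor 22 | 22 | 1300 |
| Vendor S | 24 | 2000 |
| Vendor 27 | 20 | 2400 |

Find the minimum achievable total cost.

Cheapest first:
Vendor 27 at 20: take all 2400 min ; 4500 still needed.
Take 1300 from Vendor 22 at 22 ; need 3200 more.
Vendor S (24): use full 2000 ; 1200 min to go.
Vendor 1 (36): take the remaining 1200 ; done.
Cost = 2400×20 + 1300×22 + 2000×24 + 1200×36 = 167800.

167800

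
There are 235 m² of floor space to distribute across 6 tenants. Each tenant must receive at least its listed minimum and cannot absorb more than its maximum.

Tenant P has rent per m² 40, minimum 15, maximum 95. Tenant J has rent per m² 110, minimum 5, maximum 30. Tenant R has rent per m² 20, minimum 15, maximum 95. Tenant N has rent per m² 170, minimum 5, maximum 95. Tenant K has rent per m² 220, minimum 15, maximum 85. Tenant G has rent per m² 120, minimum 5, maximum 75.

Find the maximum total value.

38700

Meeting every minimum uses 15+5+15+5+15+5 = 60 m², leaving 175.
Order the tenants by rent per m²: Tenant K 220 > Tenant N 170 > Tenant G 120 > Tenant J 110 > Tenant P 40 > Tenant R 20.
Tenant K: +70 to 85 (cap) → 105 left.
Give Tenant N 90 more to hit its cap of 95 → 15 left.
Tenant G has room for 70 more but only 15 remain, so it gets 20.
Total = 40×15 + 110×5 + 20×15 + 170×95 + 220×85 + 120×20 = 38700.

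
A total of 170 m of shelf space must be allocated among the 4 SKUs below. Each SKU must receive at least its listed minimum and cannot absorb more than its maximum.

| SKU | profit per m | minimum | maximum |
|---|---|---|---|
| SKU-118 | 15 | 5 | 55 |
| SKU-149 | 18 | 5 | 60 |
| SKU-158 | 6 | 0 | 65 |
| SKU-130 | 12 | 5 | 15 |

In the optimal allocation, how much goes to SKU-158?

Meeting every minimum uses 5+5+0+5 = 15 m, leaving 155.
Rank by profit per m: SKU-149 18 > SKU-118 15 > SKU-130 12 > SKU-158 6.
SKU-149: +55 to 60 (cap) — 100 left.
SKU-118: +50 to 55 (cap) — 50 left.
Give SKU-130 10 more to hit its cap of 15 — 40 left.
Only 40 left; SKU-158 takes them to reach 40.

40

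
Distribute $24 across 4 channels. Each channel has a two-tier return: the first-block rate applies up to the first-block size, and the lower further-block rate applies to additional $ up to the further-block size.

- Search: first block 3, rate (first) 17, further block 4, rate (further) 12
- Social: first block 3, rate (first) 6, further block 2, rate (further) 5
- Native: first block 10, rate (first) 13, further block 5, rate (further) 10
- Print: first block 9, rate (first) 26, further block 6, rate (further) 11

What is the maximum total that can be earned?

Treat each block as its own option and order by rate: Print/first 26 > Search/first 17 > Native/first 13 > Search/second 12 > Print/second 11 > Native/second 10 > Social/first 6 > Social/second 5.
Fill Print first block (9 at 26) ; 15 left.
Fill Search first block (3 at 17) ; 12 left.
Native/first (13): +10 ; 2 left.
Search/second: +2 of 4 at 12; pool empty.
Total = 26×9 + 17×3 + 13×10 + 12×2 = 439.

439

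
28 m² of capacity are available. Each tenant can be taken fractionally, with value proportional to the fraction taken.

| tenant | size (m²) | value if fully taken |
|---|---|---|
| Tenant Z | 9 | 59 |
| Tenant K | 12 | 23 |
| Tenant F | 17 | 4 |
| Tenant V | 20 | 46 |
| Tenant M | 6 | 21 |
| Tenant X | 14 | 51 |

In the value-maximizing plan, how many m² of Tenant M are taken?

5

Best value per unit of size first: Tenant Z 59/9≈6.56, Tenant X 51/14≈3.64, Tenant M 21/6≈3.5, Tenant V 46/20≈2.3, Tenant K 23/12≈1.92, Tenant F 4/17≈0.235.
Take all of Tenant Z (9 m², value 59) ; 19 m² left.
All 14 m² of Tenant X fit (value 51) ; 5 remain.
5 m² left: a 5/6 share of Tenant M gives 21×5/6 = 17.5.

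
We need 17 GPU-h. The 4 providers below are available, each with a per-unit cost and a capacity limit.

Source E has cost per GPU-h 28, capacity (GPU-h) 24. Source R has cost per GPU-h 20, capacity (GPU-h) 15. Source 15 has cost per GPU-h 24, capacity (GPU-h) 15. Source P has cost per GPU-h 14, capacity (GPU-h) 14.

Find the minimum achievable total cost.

Use providers in increasing cost order.
Source P (14): use full 14 → 3 GPU-h to go.
Take 3 from Source R at 20 to finish.
Source 15, Source E: unused.
Cost = 14×14 + 3×20 = 256.

256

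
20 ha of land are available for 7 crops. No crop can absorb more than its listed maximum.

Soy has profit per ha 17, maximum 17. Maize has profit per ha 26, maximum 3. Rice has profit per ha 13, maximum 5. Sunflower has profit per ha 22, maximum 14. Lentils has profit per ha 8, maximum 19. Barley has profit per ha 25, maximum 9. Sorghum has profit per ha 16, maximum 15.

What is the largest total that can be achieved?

Order the crops by profit per ha: Maize 26 > Barley 25 > Sunflower 22 > Soy 17 > Sorghum 16 > Rice 13 > Lentils 8.
Maize takes 3 to reach its cap of 3 ; 17 left.
Barley takes 9 to reach its cap of 9 ; 8 left.
Sunflower: +8 (room for 14) → 8. Pool exhausted.
Total = 26×3 + 22×8 + 25×9 = 479.

479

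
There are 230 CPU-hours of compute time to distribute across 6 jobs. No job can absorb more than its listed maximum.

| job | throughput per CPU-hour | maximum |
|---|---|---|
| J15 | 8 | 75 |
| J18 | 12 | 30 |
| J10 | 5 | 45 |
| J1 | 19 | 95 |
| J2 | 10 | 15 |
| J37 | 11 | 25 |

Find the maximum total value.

3110

Highest throughput per CPU-hour first: J1 19 > J18 12 > J37 11 > J2 10 > J15 8 > J10 5.
J1: +95 to 95 (cap) ; 135 left.
Give J18 30 to hit its cap of 30 ; 105 left.
J37: +25 to 25 (cap) ; 80 left.
J2 takes 15 to reach its cap of 15 ; 65 left.
Only 65 left; J15 takes them to reach 65.
Total = 8×65 + 12×30 + 19×95 + 10×15 + 11×25 = 3110.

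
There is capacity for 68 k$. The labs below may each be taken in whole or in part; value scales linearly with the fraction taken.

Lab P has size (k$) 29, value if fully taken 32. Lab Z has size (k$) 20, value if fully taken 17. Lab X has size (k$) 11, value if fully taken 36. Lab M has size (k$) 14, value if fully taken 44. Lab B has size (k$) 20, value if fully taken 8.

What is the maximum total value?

123.9

Best value per unit of size first: Lab X 36/11≈3.27, Lab M 44/14≈3.14, Lab P 32/29≈1.1, Lab Z 17/20≈0.85, Lab B 8/20≈0.4.
Lab X: take in full, 11 k$ for value 36 ; 57 left.
Lab M: take in full, 14 k$ for value 44 ; 43 left.
Take all of Lab P (29 k$, value 32) ; 14 k$ left.
14 k$ left: a 14/20 share of Lab Z gives 17×14/20 = 11.9.
Total value = 123.9.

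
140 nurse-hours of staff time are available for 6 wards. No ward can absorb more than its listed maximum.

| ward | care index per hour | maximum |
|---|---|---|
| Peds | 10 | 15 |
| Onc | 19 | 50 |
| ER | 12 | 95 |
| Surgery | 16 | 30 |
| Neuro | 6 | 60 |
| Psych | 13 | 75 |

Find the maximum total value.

Order the wards by care index per hour: Onc 19 > Surgery 16 > Psych 13 > ER 12 > Peds 10 > Neuro 6.
Give Onc 50 to hit its cap of 50 ; 90 left.
Surgery: +30 to 30 (cap) ; 60 left.
Psych: +60 (room for 75) → 60. Pool exhausted.
Total = 19×50 + 16×30 + 13×60 = 2210.

2210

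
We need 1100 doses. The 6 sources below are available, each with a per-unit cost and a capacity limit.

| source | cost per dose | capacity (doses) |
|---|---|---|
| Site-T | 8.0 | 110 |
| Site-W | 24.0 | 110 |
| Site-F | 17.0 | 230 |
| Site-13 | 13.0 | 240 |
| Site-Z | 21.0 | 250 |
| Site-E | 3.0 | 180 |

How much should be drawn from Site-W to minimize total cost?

90

Use sources in increasing cost order.
Site-E at 3.0: take all 180 doses → 920 still needed.
Site-T at 8.0: take all 110 doses → 810 still needed.
Take 240 from Site-13 at 13.0 → need 570 more.
Take 230 from Site-F at 17.0 → need 340 more.
Site-Z (21.0): use full 250 → 90 doses to go.
Site-W (24.0): take the remaining 90 → done.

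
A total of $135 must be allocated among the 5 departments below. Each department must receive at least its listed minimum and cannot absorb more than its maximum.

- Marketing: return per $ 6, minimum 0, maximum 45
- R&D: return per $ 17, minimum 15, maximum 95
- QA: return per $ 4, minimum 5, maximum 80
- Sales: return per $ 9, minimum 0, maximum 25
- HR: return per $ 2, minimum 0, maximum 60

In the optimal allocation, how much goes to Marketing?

Meeting every minimum uses 0+15+5+0+0 = 20 $, leaving 115.
Rank by return per $: R&D 17 > Sales 9 > Marketing 6 > QA 4 > HR 2.
Give R&D 80 more to hit its cap of 95 ; 35 left.
Sales: +25 to 25 (cap) ; 10 left.
Only 10 left; Marketing takes them to reach 10.

10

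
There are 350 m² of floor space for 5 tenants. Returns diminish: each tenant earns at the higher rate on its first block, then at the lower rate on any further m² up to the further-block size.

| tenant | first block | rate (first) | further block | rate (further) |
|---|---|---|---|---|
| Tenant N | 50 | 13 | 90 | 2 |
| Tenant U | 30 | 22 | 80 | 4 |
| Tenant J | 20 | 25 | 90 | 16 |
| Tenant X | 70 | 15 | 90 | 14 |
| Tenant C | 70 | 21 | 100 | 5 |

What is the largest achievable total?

6100

Treat each block as its own option and order by rate: Tenant J/tier1 25 > Tenant U/tier1 22 > Tenant C/tier1 21 > Tenant J/tier2 16 > Tenant X/tier1 15 > Tenant X/tier2 14 > Tenant N/tier1 13 > Tenant C/tier2 5 > Tenant U/tier2 4 > Tenant N/tier2 2.
Fill Tenant J tier1 block (20 at 25) — 330 left.
Tenant U/tier1 (22): +30 — 300 left.
Tenant C/tier1 (21): +70 — 230 left.
Tenant J/tier2 (16): +90 — 140 left.
Tenant X tier1 at 15: fill all 70 — 70 left.
Tenant X/tier2: +70 of 90 at 14; pool empty.
Total = 25×20 + 22×30 + 21×70 + 16×90 + 15×70 + 14×70 = 6100.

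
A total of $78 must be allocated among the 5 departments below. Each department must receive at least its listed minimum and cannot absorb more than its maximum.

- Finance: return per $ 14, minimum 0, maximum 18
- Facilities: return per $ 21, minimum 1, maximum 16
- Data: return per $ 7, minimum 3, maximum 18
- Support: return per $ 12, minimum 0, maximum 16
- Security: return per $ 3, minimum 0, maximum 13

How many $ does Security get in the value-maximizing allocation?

10

Meeting every minimum uses 0+1+3+0+0 = 4 $, leaving 74.
Rank by return per $: Facilities 21 > Finance 14 > Support 12 > Data 7 > Security 3.
Facilities: +15 to 16 (cap) ; 59 left.
Finance takes 18 more to reach its cap of 18 ; 41 left.
Give Support 16 more to hit its cap of 16 ; 25 left.
Give Data 15 more to hit its cap of 18 ; 10 left.
Security: +10 (room for 13) → 10. Pool exhausted.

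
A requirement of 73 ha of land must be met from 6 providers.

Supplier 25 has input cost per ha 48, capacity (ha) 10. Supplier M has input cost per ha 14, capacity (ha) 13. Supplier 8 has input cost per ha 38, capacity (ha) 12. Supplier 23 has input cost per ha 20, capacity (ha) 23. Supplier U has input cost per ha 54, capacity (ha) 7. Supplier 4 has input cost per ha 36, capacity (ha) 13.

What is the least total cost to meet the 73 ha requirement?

2154

Cheapest first:
Supplier M at 14: take all 13 ha — 60 still needed.
Supplier 23 at 20: take all 23 ha — 37 still needed.
Supplier 4 at 36: take all 13 ha — 24 still needed.
Take 12 from Supplier 8 at 38 — need 12 more.
Supplier 25 at 48: take all 10 ha — 2 still needed.
Supplier U (54): take the remaining 2 — done.
Cost = 13×14 + 23×20 + 13×36 + 12×38 + 10×48 + 2×54 = 2154.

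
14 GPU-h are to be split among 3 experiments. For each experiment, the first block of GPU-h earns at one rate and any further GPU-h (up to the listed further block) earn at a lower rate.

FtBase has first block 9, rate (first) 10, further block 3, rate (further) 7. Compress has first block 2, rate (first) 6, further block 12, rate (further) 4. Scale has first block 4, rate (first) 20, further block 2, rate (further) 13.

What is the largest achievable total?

Treat each block as its own option and order by rate: Scale/tier1 20 > Scale/tier2 13 > FtBase/tier1 10 > FtBase/tier2 7 > Compress/tier1 6 > Compress/tier2 4.
Scale/tier1 (20): +4 → 10 left.
Fill Scale tier2 block (2 at 13) → 8 left.
FtBase tier1 at 10: only 8 left, fill 8.
Total = 20×4 + 13×2 + 10×8 = 186.

186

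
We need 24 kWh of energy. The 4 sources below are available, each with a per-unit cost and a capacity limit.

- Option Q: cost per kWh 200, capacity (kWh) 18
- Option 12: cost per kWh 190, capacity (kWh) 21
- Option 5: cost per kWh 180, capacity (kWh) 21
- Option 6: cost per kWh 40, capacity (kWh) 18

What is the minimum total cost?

Cheapest first:
Option 6 at 40: take all 18 kWh → 6 still needed.
Option 5 at 180: take 6 of its 21 → requirement met.
Option 12, Option Q: unused.
Cost = 18×40 + 6×180 = 1800.

1800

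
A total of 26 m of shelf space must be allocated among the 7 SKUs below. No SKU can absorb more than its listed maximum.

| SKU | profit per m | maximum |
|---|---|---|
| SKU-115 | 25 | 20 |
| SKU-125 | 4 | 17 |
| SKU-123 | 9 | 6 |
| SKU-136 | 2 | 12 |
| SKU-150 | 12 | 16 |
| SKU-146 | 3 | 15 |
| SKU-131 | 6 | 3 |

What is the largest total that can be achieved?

572

Rank by profit per m: SKU-115 25 > SKU-150 12 > SKU-123 9 > SKU-131 6 > SKU-125 4 > SKU-146 3 > SKU-136 2.
SKU-115 takes 20 to reach its cap of 20 ; 6 left.
SKU-150 has room for 16 but only 6 remain, so it gets 6.
Total = 25×20 + 12×6 = 572.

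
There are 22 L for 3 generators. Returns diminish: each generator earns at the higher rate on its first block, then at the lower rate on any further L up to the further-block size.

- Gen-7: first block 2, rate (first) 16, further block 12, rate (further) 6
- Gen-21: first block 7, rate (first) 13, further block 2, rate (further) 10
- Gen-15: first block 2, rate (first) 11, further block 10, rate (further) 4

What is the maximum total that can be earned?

219

Treat each block as its own option and order by rate: Gen-7/T1 16 > Gen-21/T1 13 > Gen-15/T1 11 > Gen-21/T2 10 > Gen-7/T2 6 > Gen-15/T2 4.
Gen-7/T1 (16): +2 — 20 left.
Fill Gen-21 T1 block (7 at 13) — 13 left.
Gen-15 T1 at 11: fill all 2 — 11 left.
Fill Gen-21 T2 block (2 at 10) — 9 left.
9 remain; put them into Gen-7 T2 at 6.
Total = 16×2 + 13×7 + 11×2 + 10×2 + 6×9 = 219.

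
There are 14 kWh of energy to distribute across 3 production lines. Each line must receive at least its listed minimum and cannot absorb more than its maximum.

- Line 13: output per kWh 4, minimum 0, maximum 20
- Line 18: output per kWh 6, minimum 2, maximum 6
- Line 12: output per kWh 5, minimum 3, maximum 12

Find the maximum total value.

76

Meeting every minimum uses 0+2+3 = 5 kWh, leaving 9.
Highest output per kWh first: Line 18 6 > Line 12 5 > Line 13 4.
Line 18 takes 4 more to reach its cap of 6 → 5 left.
Line 12 has room for 9 more but only 5 remain, so it gets 8.
Total = 6×6 + 5×8 = 76.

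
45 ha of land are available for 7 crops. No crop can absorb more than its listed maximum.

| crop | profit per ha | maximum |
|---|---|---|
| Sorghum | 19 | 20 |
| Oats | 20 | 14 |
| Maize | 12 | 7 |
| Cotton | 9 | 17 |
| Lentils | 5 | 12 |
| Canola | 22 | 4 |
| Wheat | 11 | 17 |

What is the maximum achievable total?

Order the crops by profit per ha: Canola 22 > Oats 20 > Sorghum 19 > Maize 12 > Wheat 11 > Cotton 9 > Lentils 5.
Canola: +4 to 4 (cap) → 41 left.
Oats: +14 to 14 (cap) → 27 left.
Sorghum takes 20 to reach its cap of 20 → 7 left.
Give Maize 7 to hit its cap of 7 → 0 left.
Total = 19×20 + 20×14 + 12×7 + 22×4 = 832.

832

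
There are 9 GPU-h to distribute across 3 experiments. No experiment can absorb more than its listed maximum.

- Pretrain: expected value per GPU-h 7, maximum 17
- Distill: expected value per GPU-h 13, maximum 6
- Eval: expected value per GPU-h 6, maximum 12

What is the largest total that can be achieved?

99

Highest expected value per GPU-h first: Distill 13 > Pretrain 7 > Eval 6.
Distill: +6 to 6 (cap) ; 3 left.
Pretrain has room for 17 but only 3 remain, so it gets 3.
Total = 7×3 + 13×6 = 99.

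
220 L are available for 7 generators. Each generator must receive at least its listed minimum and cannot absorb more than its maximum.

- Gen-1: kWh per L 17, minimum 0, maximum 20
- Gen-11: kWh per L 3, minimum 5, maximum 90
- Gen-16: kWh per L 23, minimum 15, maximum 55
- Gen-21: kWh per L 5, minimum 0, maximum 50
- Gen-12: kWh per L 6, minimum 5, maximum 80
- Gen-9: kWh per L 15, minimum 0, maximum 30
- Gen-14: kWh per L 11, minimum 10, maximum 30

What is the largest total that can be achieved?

Meeting every minimum uses 0+5+15+0+5+0+10 = 35 L, leaving 185.
Highest kWh per L first: Gen-16 23 > Gen-1 17 > Gen-9 15 > Gen-14 11 > Gen-12 6 > Gen-21 5 > Gen-11 3.
Gen-16 takes 40 more to reach its cap of 55 ; 145 left.
Gen-1: +20 to 20 (cap) ; 125 left.
Gen-9: +30 to 30 (cap) ; 95 left.
Give Gen-14 20 more to hit its cap of 30 ; 75 left.
Give Gen-12 75 more to hit its cap of 80 ; 0 left.
Total = 17×20 + 3×5 + 23×55 + 6×80 + 15×30 + 11×30 = 2880.

2880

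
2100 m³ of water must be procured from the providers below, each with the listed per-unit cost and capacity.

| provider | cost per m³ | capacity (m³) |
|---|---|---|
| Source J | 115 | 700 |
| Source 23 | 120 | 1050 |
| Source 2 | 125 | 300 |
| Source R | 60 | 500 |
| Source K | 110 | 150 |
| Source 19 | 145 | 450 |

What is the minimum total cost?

Cheapest first:
Source R (60): use full 500 ; 1600 m³ to go.
Source K (110): use full 150 ; 1450 m³ to go.
Take 700 from Source J at 115 ; need 750 more.
Source 23 (120): take the remaining 750 ; done.
Source 2, Source 19: unused.
Cost = 500×60 + 150×110 + 700×115 + 750×120 = 217000.

217000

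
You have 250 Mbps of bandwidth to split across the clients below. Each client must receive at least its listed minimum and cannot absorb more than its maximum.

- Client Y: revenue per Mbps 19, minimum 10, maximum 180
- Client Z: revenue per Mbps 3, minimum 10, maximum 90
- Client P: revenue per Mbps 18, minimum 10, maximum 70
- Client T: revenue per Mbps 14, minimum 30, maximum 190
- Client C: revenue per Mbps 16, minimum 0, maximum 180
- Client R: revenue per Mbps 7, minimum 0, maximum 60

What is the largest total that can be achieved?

4410

Meeting every minimum uses 10+10+10+30+0+0 = 60 Mbps, leaving 190.
Highest revenue per Mbps first: Client Y 19 > Client P 18 > Client C 16 > Client T 14 > Client R 7 > Client Z 3.
Client Y: +170 to 180 (cap) → 20 left.
Client P has room for 60 more but only 20 remain, so it gets 30.
Total = 19×180 + 3×10 + 18×30 + 14×30 = 4410.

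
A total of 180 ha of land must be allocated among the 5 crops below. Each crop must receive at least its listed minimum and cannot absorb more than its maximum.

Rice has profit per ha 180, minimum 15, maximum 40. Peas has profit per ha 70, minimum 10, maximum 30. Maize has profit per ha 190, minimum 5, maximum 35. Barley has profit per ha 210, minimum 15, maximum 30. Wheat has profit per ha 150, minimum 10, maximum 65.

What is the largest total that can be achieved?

30600

Meeting every minimum uses 15+10+5+15+10 = 55 ha, leaving 125.
Rank by profit per ha: Barley 210 > Maize 190 > Rice 180 > Wheat 150 > Peas 70.
Barley: +15 to 30 (cap) → 110 left.
Maize: +30 to 35 (cap) → 80 left.
Rice takes 25 more to reach its cap of 40 → 55 left.
Wheat takes 55 more to reach its cap of 65 → 0 left.
Total = 180×40 + 70×10 + 190×35 + 210×30 + 150×65 = 30600.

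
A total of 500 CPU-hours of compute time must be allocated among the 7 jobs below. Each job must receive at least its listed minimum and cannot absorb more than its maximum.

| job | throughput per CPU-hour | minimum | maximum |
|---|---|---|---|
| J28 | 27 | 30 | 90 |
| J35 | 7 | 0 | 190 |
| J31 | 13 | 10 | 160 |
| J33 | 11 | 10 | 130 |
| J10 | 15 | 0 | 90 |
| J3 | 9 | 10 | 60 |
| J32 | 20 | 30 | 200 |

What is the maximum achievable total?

Meeting every minimum uses 30+0+10+10+0+10+30 = 90 CPU-hours, leaving 410.
Order the jobs by throughput per CPU-hour: J28 27 > J32 20 > J10 15 > J31 13 > J33 11 > J3 9 > J35 7.
J28: +60 to 90 (cap) — 350 left.
Give J32 170 more to hit its cap of 200 — 180 left.
Give J10 90 more to hit its cap of 90 — 90 left.
J31: +90 (room for 150) → 100. Pool exhausted.
Total = 27×90 + 13×100 + 11×10 + 15×90 + 9×10 + 20×200 = 9280.

9280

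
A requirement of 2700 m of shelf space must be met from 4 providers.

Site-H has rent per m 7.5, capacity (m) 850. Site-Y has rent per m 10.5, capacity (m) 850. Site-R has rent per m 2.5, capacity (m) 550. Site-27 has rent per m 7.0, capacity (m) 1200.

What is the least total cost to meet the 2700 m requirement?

17200

Use providers in increasing cost order.
Site-R (2.5): use full 550 ; 2150 m to go.
Site-27 at 7.0: take all 1200 m ; 950 still needed.
Site-H at 7.5: take all 850 m ; 100 still needed.
Take 100 from Site-Y at 10.5 to finish.
Cost = 550×2.5 + 1200×7.0 + 850×7.5 + 100×10.5 = 17200.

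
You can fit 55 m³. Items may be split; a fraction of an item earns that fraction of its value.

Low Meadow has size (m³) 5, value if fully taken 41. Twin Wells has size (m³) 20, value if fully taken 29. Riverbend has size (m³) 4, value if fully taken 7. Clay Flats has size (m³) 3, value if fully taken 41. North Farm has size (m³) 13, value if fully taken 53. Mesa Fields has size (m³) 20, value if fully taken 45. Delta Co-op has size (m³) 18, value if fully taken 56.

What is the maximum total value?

227

Sort by value density: Clay Flats 41/3≈13.7, Low Meadow 41/5≈8.2, North Farm 53/13≈4.08, Delta Co-op 56/18≈3.11, Mesa Fields 45/20≈2.25, Riverbend 7/4≈1.75, Twin Wells 29/20≈1.45.
Take all of Clay Flats (3 m³, value 41) → 52 m³ left.
All 5 m³ of Low Meadow fit (value 41) → 47 remain.
All 13 m³ of North Farm fit (value 53) → 34 remain.
Delta Co-op: take in full, 18 m³ for value 56 → 16 left.
Fill the last 16 m³ with part of Mesa Fields: 16/20 of it earns 36.
Total value = 227.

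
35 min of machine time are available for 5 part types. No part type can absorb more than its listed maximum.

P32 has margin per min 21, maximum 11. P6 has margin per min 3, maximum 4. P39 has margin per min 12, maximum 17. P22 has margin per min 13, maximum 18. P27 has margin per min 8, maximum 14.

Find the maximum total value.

Order the part types by margin per min: P32 21 > P22 13 > P39 12 > P27 8 > P6 3.
P32 takes 11 to reach its cap of 11 → 24 left.
Give P22 18 to hit its cap of 18 → 6 left.
Only 6 left; P39 takes them to reach 6.
Total = 21×11 + 12×6 + 13×18 = 537.

537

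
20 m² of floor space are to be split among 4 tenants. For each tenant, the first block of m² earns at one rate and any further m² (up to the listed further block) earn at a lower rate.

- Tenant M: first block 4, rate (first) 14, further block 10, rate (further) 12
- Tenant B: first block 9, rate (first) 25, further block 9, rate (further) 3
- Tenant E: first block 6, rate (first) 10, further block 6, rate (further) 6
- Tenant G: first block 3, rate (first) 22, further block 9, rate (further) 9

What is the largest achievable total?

395

Treat each block as its own option and order by rate: Tenant B/T1 25 > Tenant G/T1 22 > Tenant M/T1 14 > Tenant M/T2 12 > Tenant E/T1 10 > Tenant G/T2 9 > Tenant E/T2 6 > Tenant B/T2 3.
Fill Tenant B T1 block (9 at 25) — 11 left.
Tenant G T1 at 22: fill all 3 — 8 left.
Fill Tenant M T1 block (4 at 14) — 4 left.
4 remain; put them into Tenant M T2 at 12.
Total = 25×9 + 22×3 + 14×4 + 12×4 = 395.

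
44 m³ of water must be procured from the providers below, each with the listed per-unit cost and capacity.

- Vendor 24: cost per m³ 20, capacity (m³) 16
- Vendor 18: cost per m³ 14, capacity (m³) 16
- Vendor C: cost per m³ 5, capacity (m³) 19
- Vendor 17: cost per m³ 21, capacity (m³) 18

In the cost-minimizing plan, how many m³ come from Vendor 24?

9

Fill from the cheapest provider first.
Vendor C (5): use full 19 → 25 m³ to go.
Vendor 18 at 14: take all 16 m³ → 9 still needed.
Take 9 from Vendor 24 at 20 to finish.
Vendor 17: unused.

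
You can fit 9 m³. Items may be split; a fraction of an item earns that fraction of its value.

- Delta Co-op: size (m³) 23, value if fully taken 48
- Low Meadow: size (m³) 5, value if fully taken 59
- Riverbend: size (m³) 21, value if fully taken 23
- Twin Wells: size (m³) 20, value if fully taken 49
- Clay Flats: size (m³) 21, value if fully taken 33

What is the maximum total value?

Best value per unit of size first: Low Meadow 59/5≈11.8, Twin Wells 49/20≈2.45, Delta Co-op 48/23≈2.09, Clay Flats 33/21≈1.57, Riverbend 23/21≈1.1.
Low Meadow: take in full, 5 m³ for value 59 ; 4 left.
Fill the last 4 m³ with part of Twin Wells: 4/20 of it earns 9.8.
Total value = 68.8.

68.8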